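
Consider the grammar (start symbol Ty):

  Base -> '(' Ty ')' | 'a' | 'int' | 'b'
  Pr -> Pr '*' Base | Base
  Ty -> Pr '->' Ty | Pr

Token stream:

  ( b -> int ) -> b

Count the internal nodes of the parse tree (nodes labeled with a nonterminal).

12

[Ty [Pr [Base ( [Ty [Pr [Base b]] -> [Ty [Pr [Base int]]]] )]] -> [Ty [Pr [Base b]]]]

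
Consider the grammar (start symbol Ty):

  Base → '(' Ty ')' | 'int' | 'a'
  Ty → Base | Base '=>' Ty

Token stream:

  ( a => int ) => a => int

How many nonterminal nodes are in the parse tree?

10

[Ty [Base ( [Ty [Base a] => [Ty [Base int]]] )] => [Ty [Base a] => [Ty [Base int]]]]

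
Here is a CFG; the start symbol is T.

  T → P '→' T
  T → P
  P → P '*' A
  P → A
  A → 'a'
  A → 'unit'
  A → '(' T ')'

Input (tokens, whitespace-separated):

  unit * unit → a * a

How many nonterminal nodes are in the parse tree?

10

[T [P [P [A unit]] * [A unit]] → [T [P [P [A a]] * [A a]]]]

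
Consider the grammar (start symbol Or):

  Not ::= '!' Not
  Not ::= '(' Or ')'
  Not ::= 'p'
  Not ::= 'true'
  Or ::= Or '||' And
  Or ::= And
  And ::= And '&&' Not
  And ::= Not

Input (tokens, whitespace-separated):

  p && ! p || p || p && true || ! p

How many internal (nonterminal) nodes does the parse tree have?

18

[Or [Or [Or [Or [And [And [Not p]] && [Not ! [Not p]]]] || [And [Not p]]] || [And [And [Not p]] && [Not true]]] || [And [Not ! [Not p]]]]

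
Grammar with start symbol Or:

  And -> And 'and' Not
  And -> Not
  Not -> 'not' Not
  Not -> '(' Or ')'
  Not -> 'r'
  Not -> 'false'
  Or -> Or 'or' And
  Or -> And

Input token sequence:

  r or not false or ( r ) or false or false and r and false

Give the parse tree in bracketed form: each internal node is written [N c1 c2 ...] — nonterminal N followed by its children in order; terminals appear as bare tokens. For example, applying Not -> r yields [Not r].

Or
Or or And
Or or And or And
Or or And or And or And
Or or And or And or And or And
And or And or And or And or And
Not or And or And or And or And
r or And or And or And or And
r or Not or And or And or And
r or not Not or And or And or And
r or not false or And or And or And
r or not false or Not or And or And
r or not false or ( Or ) or And or And
r or not false or ( And ) or And or And
r or not false or ( Not ) or And or And
r or not false or ( r ) or And or And
r or not false or ( r ) or Not or And
r or not false or ( r ) or false or And
r or not false or ( r ) or false or And and Not
r or not false or ( r ) or false or And and Not and Not
r or not false or ( r ) or false or Not and Not and Not
r or not false or ( r ) or false or false and Not and Not
r or not false or ( r ) or false or false and r and Not
r or not false or ( r ) or false or false and r and false

[Or [Or [Or [Or [Or [And [Not r]]] or [And [Not not [Not false]]]] or [And [Not ( [Or [And [Not r]]] )]]] or [And [Not false]]] or [And [And [And [Not false]] and [Not r]] and [Not false]]]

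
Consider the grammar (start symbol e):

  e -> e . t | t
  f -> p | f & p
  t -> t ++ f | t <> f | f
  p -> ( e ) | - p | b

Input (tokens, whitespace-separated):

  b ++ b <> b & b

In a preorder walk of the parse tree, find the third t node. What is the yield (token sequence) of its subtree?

[e [t [t [t [f [p b]]] ++ [f [p b]]] <> [f [f [p b]] & [p b]]]]

b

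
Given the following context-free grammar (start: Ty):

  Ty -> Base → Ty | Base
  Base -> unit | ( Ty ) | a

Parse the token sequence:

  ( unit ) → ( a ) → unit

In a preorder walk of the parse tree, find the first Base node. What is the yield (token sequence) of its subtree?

[Ty [Base ( [Ty [Base unit]] )] → [Ty [Base ( [Ty [Base a]] )] → [Ty [Base unit]]]]

( unit )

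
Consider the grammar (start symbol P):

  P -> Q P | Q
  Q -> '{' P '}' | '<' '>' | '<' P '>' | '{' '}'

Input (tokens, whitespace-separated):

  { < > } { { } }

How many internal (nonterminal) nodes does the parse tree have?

8

[P [Q { [P [Q < >]] }] [P [Q { [P [Q { }]] }]]]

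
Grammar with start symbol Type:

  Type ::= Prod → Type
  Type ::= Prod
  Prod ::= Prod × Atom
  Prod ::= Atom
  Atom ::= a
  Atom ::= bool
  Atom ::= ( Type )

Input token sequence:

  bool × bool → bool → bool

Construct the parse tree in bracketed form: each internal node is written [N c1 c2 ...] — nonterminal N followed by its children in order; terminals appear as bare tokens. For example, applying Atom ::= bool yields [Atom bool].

[Type [Prod [Prod [Atom bool]] × [Atom bool]] → [Type [Prod [Atom bool]] → [Type [Prod [Atom bool]]]]]

Type
Prod → Type
Prod × Atom → Type
Atom × Atom → Type
bool × Atom → Type
bool × bool → Type
bool × bool → Prod → Type
bool × bool → Atom → Type
bool × bool → bool → Type
bool × bool → bool → Prod
bool × bool → bool → Atom
bool × bool → bool → bool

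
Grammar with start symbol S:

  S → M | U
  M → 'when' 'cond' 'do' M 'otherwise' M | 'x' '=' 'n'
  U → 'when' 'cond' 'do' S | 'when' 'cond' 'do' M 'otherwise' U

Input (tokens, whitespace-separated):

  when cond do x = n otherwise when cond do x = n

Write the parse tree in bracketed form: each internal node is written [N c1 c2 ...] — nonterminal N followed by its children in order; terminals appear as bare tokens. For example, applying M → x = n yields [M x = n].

[S [U when cond do [M x = n] otherwise [U when cond do [S [M x = n]]]]]

S
U
when cond do M otherwise U
when cond do x = n otherwise U
when cond do x = n otherwise when cond do S
when cond do x = n otherwise when cond do M
when cond do x = n otherwise when cond do x = n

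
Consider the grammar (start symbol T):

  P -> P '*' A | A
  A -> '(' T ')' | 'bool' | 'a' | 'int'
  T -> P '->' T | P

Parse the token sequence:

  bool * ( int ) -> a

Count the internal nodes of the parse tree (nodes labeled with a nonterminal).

[T [P [P [A bool]] * [A ( [T [P [A int]]] )]] -> [T [P [A a]]]]

11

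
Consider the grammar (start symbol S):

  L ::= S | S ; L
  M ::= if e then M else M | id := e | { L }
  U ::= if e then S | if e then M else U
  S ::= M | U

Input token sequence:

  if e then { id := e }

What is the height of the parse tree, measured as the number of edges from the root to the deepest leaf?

[S [U if e then [S [M { [L [S [M id := e]]] }]]]]

7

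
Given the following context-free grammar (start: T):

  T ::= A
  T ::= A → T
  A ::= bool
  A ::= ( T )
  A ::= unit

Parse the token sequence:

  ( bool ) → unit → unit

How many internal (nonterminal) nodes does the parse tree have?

8

[T [A ( [T [A bool]] )] → [T [A unit] → [T [A unit]]]]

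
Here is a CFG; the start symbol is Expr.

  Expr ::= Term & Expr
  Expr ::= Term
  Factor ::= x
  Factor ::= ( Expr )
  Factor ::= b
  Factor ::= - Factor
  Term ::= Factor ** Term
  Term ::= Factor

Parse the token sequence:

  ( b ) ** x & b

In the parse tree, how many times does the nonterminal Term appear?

[Expr [Term [Factor ( [Expr [Term [Factor b]]] )] ** [Term [Factor x]]] & [Expr [Term [Factor b]]]]

4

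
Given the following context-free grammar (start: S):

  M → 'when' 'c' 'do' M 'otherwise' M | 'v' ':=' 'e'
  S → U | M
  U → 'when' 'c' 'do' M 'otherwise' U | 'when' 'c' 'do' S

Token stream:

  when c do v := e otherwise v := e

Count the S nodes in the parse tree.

1

[S [M when c do [M v := e] otherwise [M v := e]]]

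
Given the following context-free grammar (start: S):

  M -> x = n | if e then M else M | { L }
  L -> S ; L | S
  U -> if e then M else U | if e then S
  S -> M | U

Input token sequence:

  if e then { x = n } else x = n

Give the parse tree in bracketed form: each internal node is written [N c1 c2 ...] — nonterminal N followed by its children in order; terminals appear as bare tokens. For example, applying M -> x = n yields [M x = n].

[S [M if e then [M { [L [S [M x = n]]] }] else [M x = n]]]

S
M
if e then M else M
if e then { L } else M
if e then { S } else M
if e then { M } else M
if e then { x = n } else M
if e then { x = n } else x = n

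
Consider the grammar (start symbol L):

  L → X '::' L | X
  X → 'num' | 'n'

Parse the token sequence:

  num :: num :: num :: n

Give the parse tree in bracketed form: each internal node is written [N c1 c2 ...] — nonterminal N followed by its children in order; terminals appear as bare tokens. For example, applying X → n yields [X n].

[L [X num] :: [L [X num] :: [L [X num] :: [L [X n]]]]]

L
X :: L
num :: L
num :: X :: L
num :: num :: L
num :: num :: X :: L
num :: num :: num :: L
num :: num :: num :: X
num :: num :: num :: n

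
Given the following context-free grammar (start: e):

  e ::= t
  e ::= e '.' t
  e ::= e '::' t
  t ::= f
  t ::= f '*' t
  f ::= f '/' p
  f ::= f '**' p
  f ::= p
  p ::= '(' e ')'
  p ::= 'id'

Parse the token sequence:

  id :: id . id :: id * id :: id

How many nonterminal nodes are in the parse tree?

[e [e [e [e [e [t [f [p id]]]] :: [t [f [p id]]]] . [t [f [p id]]]] :: [t [f [p id]] * [t [f [p id]]]]] :: [t [f [p id]]]]

23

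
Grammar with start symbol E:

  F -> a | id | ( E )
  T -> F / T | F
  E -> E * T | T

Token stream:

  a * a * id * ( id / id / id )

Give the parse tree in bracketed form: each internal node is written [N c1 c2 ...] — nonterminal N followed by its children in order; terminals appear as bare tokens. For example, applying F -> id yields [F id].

[E [E [E [E [T [F a]]] * [T [F a]]] * [T [F id]]] * [T [F ( [E [T [F id] / [T [F id] / [T [F id]]]]] )]]]

E
E * T
E * T * T
E * T * T * T
T * T * T * T
F * T * T * T
a * T * T * T
a * F * T * T
a * a * T * T
a * a * F * T
a * a * id * T
a * a * id * F
a * a * id * ( E )
a * a * id * ( T )
a * a * id * ( F / T )
a * a * id * ( id / T )
a * a * id * ( id / F / T )
a * a * id * ( id / id / T )
a * a * id * ( id / id / F )
a * a * id * ( id / id / id )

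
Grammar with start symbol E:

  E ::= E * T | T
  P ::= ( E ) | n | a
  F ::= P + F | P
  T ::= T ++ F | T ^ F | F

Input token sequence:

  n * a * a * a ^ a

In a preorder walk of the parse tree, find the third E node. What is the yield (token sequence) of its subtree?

n * a

[E [E [E [E [T [F [P n]]]] * [T [F [P a]]]] * [T [F [P a]]]] * [T [T [F [P a]]] ^ [F [P a]]]]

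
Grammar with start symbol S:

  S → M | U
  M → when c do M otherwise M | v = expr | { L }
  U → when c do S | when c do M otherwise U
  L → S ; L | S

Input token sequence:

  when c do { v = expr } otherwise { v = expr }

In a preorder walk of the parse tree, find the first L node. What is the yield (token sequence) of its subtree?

v = expr

[S [M when c do [M { [L [S [M v = expr]]] }] otherwise [M { [L [S [M v = expr]]] }]]]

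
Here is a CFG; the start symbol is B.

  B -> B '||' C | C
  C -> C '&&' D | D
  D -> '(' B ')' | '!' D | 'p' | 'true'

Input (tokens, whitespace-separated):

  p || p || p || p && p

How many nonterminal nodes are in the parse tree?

14

[B [B [B [B [C [D p]]] || [C [D p]]] || [C [D p]]] || [C [C [D p]] && [D p]]]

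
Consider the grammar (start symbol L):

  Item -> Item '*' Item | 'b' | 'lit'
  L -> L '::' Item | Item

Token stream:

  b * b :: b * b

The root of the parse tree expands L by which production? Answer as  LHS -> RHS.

L -> L '::' Item

[L [L [Item [Item b] * [Item b]]] :: [Item [Item b] * [Item b]]]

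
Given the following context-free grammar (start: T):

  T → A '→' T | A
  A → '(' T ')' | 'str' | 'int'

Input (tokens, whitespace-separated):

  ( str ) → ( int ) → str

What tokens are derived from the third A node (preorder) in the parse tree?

( int )

[T [A ( [T [A str]] )] → [T [A ( [T [A int]] )] → [T [A str]]]]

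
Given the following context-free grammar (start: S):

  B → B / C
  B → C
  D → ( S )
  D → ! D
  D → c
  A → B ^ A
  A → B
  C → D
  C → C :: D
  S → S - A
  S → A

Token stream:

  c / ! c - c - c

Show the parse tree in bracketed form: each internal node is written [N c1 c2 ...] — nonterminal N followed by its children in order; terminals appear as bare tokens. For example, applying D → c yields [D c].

S
S - A
S - A - A
A - A - A
B - A - A
B / C - A - A
C / C - A - A
D / C - A - A
c / C - A - A
c / D - A - A
c / ! D - A - A
c / ! c - A - A
c / ! c - B - A
c / ! c - C - A
c / ! c - D - A
c / ! c - c - A
c / ! c - c - B
c / ! c - c - C
c / ! c - c - D
c / ! c - c - c

[S [S [S [A [B [B [C [D c]]] / [C [D ! [D c]]]]]] - [A [B [C [D c]]]]] - [A [B [C [D c]]]]]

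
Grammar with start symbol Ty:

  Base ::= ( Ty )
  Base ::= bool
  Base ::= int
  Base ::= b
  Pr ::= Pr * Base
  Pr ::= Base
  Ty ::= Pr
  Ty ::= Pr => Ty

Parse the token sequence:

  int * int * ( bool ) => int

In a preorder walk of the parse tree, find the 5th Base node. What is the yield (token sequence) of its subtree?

int

[Ty [Pr [Pr [Pr [Base int]] * [Base int]] * [Base ( [Ty [Pr [Base bool]]] )]] => [Ty [Pr [Base int]]]]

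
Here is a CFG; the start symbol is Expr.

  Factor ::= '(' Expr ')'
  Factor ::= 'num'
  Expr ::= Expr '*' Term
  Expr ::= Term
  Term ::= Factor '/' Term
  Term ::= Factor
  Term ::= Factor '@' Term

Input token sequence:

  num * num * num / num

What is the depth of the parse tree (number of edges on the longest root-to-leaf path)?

5

[Expr [Expr [Expr [Term [Factor num]]] * [Term [Factor num]]] * [Term [Factor num] / [Term [Factor num]]]]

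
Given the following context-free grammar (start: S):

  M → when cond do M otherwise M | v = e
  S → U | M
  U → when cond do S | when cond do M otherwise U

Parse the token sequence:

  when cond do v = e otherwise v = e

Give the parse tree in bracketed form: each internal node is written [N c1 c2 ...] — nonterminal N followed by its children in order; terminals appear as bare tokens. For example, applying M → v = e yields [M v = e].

S
M
when cond do M otherwise M
when cond do v = e otherwise M
when cond do v = e otherwise v = e

[S [M when cond do [M v = e] otherwise [M v = e]]]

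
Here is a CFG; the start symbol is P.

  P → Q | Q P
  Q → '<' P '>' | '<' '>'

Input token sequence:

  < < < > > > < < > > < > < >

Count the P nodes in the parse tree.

[P [Q < [P [Q < [P [Q < >]] >]] >] [P [Q < [P [Q < >]] >] [P [Q < >] [P [Q < >]]]]]

7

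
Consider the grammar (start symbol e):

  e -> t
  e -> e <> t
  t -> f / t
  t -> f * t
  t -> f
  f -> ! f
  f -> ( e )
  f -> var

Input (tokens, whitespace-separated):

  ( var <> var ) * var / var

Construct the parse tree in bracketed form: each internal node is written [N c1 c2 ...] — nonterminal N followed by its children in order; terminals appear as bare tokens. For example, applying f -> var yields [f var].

e
t
f * t
( e ) * t
( e <> t ) * t
( t <> t ) * t
( f <> t ) * t
( var <> t ) * t
( var <> f ) * t
( var <> var ) * t
( var <> var ) * f / t
( var <> var ) * var / t
( var <> var ) * var / f
( var <> var ) * var / var

[e [t [f ( [e [e [t [f var]]] <> [t [f var]]] )] * [t [f var] / [t [f var]]]]]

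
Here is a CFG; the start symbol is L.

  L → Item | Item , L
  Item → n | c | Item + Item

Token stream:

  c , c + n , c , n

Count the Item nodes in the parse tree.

[L [Item c] , [L [Item [Item c] + [Item n]] , [L [Item c] , [L [Item n]]]]]

6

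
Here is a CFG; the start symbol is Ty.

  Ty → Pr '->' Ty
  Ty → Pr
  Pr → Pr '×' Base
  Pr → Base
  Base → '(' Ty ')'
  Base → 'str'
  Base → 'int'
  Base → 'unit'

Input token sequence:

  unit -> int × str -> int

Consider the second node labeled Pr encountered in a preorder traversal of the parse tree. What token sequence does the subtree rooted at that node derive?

[Ty [Pr [Base unit]] -> [Ty [Pr [Pr [Base int]] × [Base str]] -> [Ty [Pr [Base int]]]]]

int × str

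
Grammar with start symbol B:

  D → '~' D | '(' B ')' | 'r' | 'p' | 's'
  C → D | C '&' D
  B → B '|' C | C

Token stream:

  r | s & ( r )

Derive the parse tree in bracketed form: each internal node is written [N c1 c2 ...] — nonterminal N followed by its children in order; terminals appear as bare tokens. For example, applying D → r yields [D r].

B
B | C
C | C
D | C
r | C
r | C & D
r | D & D
r | s & D
r | s & ( B )
r | s & ( C )
r | s & ( D )
r | s & ( r )

[B [B [C [D r]]] | [C [C [D s]] & [D ( [B [C [D r]]] )]]]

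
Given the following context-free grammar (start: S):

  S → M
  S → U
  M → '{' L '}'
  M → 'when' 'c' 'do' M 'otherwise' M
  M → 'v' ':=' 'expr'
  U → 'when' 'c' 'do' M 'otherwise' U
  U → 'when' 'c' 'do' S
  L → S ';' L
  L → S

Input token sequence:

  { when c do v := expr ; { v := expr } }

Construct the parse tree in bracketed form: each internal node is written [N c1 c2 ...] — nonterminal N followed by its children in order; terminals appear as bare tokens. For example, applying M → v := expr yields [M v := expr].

S
M
{ L }
{ S ; L }
{ U ; L }
{ when c do S ; L }
{ when c do M ; L }
{ when c do v := expr ; L }
{ when c do v := expr ; S }
{ when c do v := expr ; M }
{ when c do v := expr ; { L } }
{ when c do v := expr ; { S } }
{ when c do v := expr ; { M } }
{ when c do v := expr ; { v := expr } }

[S [M { [L [S [U when c do [S [M v := expr]]]] ; [L [S [M { [L [S [M v := expr]]] }]]]] }]]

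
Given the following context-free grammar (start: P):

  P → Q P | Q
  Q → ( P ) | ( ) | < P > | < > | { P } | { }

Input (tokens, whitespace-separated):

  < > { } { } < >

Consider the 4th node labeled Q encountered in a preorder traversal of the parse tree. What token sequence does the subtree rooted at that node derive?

[P [Q < >] [P [Q { }] [P [Q { }] [P [Q < >]]]]]

< >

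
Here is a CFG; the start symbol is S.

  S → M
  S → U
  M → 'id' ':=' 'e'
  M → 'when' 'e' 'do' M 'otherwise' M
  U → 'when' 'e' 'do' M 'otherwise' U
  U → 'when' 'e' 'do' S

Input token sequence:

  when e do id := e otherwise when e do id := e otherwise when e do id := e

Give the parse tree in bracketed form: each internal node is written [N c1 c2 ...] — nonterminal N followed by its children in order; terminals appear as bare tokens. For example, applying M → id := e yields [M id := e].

S
U
when e do M otherwise U
when e do id := e otherwise U
when e do id := e otherwise when e do M otherwise U
when e do id := e otherwise when e do id := e otherwise U
when e do id := e otherwise when e do id := e otherwise when e do S
when e do id := e otherwise when e do id := e otherwise when e do M
when e do id := e otherwise when e do id := e otherwise when e do id := e

[S [U when e do [M id := e] otherwise [U when e do [M id := e] otherwise [U when e do [S [M id := e]]]]]]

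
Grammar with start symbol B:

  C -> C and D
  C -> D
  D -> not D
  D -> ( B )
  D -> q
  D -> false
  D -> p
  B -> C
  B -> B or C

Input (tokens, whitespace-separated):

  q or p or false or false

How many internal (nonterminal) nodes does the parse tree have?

[B [B [B [B [C [D q]]] or [C [D p]]] or [C [D false]]] or [C [D false]]]

12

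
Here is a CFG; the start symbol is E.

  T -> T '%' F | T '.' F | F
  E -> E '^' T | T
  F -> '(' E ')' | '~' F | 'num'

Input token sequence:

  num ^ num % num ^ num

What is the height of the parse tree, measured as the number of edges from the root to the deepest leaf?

[E [E [E [T [F num]]] ^ [T [T [F num]] % [F num]]] ^ [T [F num]]]

5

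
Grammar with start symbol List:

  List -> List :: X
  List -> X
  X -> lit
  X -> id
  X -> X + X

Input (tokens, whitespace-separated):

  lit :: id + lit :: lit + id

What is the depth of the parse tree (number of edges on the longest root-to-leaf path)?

[List [List [List [X lit]] :: [X [X id] + [X lit]]] :: [X [X lit] + [X id]]]

4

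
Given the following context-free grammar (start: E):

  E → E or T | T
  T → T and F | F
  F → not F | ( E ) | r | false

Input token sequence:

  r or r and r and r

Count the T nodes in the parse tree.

4

[E [E [T [F r]]] or [T [T [T [F r]] and [F r]] and [F r]]]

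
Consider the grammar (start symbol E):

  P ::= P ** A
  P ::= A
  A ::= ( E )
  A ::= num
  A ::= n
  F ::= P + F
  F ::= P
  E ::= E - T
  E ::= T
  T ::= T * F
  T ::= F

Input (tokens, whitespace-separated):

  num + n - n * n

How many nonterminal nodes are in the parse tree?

17

[E [E [T [F [P [A num]] + [F [P [A n]]]]]] - [T [T [F [P [A n]]]] * [F [P [A n]]]]]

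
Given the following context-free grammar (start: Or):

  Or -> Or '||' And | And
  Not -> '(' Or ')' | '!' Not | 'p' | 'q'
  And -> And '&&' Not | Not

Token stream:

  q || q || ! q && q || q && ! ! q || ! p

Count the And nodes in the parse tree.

[Or [Or [Or [Or [Or [And [Not q]]] || [And [Not q]]] || [And [And [Not ! [Not q]]] && [Not q]]] || [And [And [Not q]] && [Not ! [Not ! [Not q]]]]] || [And [Not ! [Not p]]]]

7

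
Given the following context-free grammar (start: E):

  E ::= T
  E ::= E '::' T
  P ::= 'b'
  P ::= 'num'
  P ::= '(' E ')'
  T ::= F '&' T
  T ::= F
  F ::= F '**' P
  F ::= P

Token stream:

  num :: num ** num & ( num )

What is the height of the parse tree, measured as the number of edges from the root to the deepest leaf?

9

[E [E [T [F [P num]]]] :: [T [F [F [P num]] ** [P num]] & [T [F [P ( [E [T [F [P num]]]] )]]]]]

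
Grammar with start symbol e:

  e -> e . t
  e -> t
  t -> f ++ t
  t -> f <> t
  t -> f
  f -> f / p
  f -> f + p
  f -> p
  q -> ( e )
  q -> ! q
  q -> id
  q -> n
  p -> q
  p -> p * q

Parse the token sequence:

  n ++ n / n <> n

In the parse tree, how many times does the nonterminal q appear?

[e [t [f [p [q n]]] ++ [t [f [f [p [q n]]] / [p [q n]]] <> [t [f [p [q n]]]]]]]

4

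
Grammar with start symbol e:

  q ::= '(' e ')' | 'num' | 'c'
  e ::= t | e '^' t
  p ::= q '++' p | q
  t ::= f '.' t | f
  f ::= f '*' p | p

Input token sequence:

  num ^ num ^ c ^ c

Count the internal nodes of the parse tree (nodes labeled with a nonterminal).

[e [e [e [e [t [f [p [q num]]]]] ^ [t [f [p [q num]]]]] ^ [t [f [p [q c]]]]] ^ [t [f [p [q c]]]]]

20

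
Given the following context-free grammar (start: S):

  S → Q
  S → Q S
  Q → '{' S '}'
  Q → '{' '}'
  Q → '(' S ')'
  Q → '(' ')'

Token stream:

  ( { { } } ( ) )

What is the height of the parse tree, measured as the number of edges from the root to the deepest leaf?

6

[S [Q ( [S [Q { [S [Q { }]] }] [S [Q ( )]]] )]]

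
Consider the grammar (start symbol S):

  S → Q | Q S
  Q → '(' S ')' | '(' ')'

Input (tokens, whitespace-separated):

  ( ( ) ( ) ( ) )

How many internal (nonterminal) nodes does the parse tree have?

[S [Q ( [S [Q ( )] [S [Q ( )] [S [Q ( )]]]] )]]

8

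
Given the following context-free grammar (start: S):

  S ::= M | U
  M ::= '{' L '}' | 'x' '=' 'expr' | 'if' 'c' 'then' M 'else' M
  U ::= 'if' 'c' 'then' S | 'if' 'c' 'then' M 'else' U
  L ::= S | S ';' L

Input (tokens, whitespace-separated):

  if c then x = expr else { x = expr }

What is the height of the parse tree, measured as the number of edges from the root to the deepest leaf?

6

[S [M if c then [M x = expr] else [M { [L [S [M x = expr]]] }]]]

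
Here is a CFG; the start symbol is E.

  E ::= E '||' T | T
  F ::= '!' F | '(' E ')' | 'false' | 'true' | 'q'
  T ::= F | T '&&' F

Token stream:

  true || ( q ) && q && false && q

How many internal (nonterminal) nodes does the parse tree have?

[E [E [T [F true]]] || [T [T [T [T [F ( [E [T [F q]]] )]] && [F q]] && [F false]] && [F q]]]

15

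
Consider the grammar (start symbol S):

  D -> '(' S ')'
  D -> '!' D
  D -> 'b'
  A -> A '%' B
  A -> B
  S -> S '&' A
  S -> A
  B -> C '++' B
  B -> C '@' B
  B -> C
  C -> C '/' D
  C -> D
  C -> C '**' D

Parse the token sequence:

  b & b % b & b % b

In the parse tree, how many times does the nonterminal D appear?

[S [S [S [A [B [C [D b]]]]] & [A [A [B [C [D b]]]] % [B [C [D b]]]]] & [A [A [B [C [D b]]]] % [B [C [D b]]]]]

5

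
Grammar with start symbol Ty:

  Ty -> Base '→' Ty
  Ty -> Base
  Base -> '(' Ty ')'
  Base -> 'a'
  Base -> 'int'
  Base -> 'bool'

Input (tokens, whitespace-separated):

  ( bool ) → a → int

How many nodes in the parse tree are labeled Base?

[Ty [Base ( [Ty [Base bool]] )] → [Ty [Base a] → [Ty [Base int]]]]

4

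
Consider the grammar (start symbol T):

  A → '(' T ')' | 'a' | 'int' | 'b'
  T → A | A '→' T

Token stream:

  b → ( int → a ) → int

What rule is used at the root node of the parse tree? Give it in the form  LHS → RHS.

T → A '→' T

[T [A b] → [T [A ( [T [A int] → [T [A a]]] )] → [T [A int]]]]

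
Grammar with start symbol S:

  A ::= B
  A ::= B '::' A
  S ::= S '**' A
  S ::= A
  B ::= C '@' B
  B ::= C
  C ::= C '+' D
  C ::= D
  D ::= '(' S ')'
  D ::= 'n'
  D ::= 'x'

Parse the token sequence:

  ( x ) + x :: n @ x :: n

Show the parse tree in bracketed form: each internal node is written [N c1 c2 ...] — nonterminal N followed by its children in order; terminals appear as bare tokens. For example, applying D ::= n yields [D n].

[S [A [B [C [C [D ( [S [A [B [C [D x]]]]] )]] + [D x]]] :: [A [B [C [D n]] @ [B [C [D x]]]] :: [A [B [C [D n]]]]]]]

S
A
B :: A
C :: A
C + D :: A
D + D :: A
( S ) + D :: A
( A ) + D :: A
( B ) + D :: A
( C ) + D :: A
( D ) + D :: A
( x ) + D :: A
( x ) + x :: A
( x ) + x :: B :: A
( x ) + x :: C @ B :: A
( x ) + x :: D @ B :: A
( x ) + x :: n @ B :: A
( x ) + x :: n @ C :: A
( x ) + x :: n @ D :: A
( x ) + x :: n @ x :: A
( x ) + x :: n @ x :: B
( x ) + x :: n @ x :: C
( x ) + x :: n @ x :: D
( x ) + x :: n @ x :: n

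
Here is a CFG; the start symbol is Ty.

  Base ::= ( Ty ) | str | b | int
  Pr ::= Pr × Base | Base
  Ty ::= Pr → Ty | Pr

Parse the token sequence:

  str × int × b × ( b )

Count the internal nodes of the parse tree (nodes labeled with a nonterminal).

12

[Ty [Pr [Pr [Pr [Pr [Base str]] × [Base int]] × [Base b]] × [Base ( [Ty [Pr [Base b]]] )]]]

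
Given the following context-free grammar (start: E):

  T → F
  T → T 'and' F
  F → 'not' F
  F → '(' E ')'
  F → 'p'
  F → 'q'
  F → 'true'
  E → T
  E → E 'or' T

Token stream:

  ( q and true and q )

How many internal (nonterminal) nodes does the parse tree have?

[E [T [F ( [E [T [T [T [F q]] and [F true]] and [F q]]] )]]]

10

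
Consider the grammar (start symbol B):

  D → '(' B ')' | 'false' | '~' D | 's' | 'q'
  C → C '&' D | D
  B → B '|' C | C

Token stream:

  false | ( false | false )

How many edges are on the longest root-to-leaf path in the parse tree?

7

[B [B [C [D false]]] | [C [D ( [B [B [C [D false]]] | [C [D false]]] )]]]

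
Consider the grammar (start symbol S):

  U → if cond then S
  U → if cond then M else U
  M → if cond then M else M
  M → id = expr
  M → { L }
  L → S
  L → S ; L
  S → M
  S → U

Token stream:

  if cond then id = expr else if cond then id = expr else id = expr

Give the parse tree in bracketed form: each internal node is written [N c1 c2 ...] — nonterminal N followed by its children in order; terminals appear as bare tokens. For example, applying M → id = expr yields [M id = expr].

[S [M if cond then [M id = expr] else [M if cond then [M id = expr] else [M id = expr]]]]

S
M
if cond then M else M
if cond then id = expr else M
if cond then id = expr else if cond then M else M
if cond then id = expr else if cond then id = expr else M
if cond then id = expr else if cond then id = expr else id = expr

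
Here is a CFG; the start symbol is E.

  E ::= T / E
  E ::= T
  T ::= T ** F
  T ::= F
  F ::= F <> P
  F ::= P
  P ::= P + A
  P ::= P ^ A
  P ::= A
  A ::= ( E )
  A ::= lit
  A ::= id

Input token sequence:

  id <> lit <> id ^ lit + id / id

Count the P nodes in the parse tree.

6

[E [T [F [F [F [P [A id]]] <> [P [A lit]]] <> [P [P [P [A id]] ^ [A lit]] + [A id]]]] / [E [T [F [P [A id]]]]]]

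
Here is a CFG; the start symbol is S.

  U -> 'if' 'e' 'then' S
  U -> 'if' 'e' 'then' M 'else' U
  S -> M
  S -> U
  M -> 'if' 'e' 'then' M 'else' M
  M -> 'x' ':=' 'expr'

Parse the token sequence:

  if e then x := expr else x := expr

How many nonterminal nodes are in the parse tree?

4

[S [M if e then [M x := expr] else [M x := expr]]]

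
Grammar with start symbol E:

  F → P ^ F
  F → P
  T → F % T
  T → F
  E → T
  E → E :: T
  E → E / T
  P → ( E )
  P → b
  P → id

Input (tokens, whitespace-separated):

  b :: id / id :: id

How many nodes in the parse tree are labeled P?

4

[E [E [E [E [T [F [P b]]]] :: [T [F [P id]]]] / [T [F [P id]]]] :: [T [F [P id]]]]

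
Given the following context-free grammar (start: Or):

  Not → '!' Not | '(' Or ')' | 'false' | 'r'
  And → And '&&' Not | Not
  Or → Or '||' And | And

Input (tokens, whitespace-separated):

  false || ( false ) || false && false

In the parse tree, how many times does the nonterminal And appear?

5

[Or [Or [Or [And [Not false]]] || [And [Not ( [Or [And [Not false]]] )]]] || [And [And [Not false]] && [Not false]]]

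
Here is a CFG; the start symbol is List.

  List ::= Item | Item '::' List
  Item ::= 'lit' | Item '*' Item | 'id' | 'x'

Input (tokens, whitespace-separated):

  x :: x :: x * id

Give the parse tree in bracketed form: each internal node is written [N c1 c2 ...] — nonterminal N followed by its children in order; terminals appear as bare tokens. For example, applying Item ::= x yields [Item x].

[List [Item x] :: [List [Item x] :: [List [Item [Item x] * [Item id]]]]]

List
Item :: List
x :: List
x :: Item :: List
x :: x :: List
x :: x :: Item
x :: x :: Item * Item
x :: x :: x * Item
x :: x :: x * id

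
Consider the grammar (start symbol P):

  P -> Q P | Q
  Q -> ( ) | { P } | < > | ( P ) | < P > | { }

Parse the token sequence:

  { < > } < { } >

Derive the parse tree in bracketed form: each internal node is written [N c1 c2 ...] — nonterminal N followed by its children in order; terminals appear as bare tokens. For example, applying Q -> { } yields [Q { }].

P
Q P
{ P } P
{ Q } P
{ < > } P
{ < > } Q
{ < > } < P >
{ < > } < Q >
{ < > } < { } >

[P [Q { [P [Q < >]] }] [P [Q < [P [Q { }]] >]]]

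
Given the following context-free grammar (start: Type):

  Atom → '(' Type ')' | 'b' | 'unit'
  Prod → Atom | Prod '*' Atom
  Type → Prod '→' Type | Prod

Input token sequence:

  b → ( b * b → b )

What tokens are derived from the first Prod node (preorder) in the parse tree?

b

[Type [Prod [Atom b]] → [Type [Prod [Atom ( [Type [Prod [Prod [Atom b]] * [Atom b]] → [Type [Prod [Atom b]]]] )]]]]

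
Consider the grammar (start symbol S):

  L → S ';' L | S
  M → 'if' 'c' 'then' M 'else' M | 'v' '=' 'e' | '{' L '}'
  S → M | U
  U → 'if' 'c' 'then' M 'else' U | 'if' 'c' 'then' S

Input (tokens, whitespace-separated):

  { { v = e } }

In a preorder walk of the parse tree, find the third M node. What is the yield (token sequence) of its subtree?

v = e

[S [M { [L [S [M { [L [S [M v = e]]] }]]] }]]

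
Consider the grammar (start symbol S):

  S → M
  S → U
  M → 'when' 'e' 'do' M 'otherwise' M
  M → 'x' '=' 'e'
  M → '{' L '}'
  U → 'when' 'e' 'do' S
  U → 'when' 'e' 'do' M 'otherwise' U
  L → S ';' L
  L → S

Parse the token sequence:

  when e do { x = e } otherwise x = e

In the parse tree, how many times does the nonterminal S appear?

[S [M when e do [M { [L [S [M x = e]]] }] otherwise [M x = e]]]

2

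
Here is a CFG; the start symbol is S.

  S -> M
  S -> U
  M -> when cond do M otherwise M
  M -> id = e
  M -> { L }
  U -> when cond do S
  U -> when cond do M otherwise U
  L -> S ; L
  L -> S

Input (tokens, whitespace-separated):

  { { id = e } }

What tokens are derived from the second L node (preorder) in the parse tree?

id = e

[S [M { [L [S [M { [L [S [M id = e]]] }]]] }]]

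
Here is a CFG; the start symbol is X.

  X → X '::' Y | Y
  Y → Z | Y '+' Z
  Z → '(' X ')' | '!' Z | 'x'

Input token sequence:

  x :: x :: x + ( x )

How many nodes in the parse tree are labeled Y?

5

[X [X [X [Y [Z x]]] :: [Y [Z x]]] :: [Y [Y [Z x]] + [Z ( [X [Y [Z x]]] )]]]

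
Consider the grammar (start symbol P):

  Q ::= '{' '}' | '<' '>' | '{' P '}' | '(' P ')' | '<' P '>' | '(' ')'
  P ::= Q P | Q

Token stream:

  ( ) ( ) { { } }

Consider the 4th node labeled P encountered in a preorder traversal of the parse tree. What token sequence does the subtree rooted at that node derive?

{ }

[P [Q ( )] [P [Q ( )] [P [Q { [P [Q { }]] }]]]]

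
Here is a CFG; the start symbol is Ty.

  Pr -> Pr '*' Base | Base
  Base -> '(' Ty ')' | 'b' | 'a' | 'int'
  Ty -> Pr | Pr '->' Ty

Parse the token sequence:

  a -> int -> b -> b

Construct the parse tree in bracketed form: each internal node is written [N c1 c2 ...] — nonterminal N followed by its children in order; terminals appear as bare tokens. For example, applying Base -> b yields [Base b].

Ty
Pr -> Ty
Base -> Ty
a -> Ty
a -> Pr -> Ty
a -> Base -> Ty
a -> int -> Ty
a -> int -> Pr -> Ty
a -> int -> Base -> Ty
a -> int -> b -> Ty
a -> int -> b -> Pr
a -> int -> b -> Base
a -> int -> b -> b

[Ty [Pr [Base a]] -> [Ty [Pr [Base int]] -> [Ty [Pr [Base b]] -> [Ty [Pr [Base b]]]]]]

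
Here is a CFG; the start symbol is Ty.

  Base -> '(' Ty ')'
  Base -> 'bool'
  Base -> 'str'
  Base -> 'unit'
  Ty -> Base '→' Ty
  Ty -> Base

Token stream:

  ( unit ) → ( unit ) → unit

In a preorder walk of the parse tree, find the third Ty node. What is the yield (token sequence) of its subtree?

[Ty [Base ( [Ty [Base unit]] )] → [Ty [Base ( [Ty [Base unit]] )] → [Ty [Base unit]]]]

( unit ) → unit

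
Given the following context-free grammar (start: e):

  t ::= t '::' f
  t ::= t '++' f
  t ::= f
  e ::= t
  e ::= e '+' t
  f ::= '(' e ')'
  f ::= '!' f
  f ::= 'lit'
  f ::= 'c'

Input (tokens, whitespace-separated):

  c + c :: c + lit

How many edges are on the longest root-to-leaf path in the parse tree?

5

[e [e [e [t [f c]]] + [t [t [f c]] :: [f c]]] + [t [f lit]]]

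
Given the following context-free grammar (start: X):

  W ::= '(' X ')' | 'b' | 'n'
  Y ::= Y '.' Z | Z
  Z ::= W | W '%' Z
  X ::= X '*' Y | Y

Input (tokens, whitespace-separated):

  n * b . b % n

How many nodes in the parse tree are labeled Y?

[X [X [Y [Z [W n]]]] * [Y [Y [Z [W b]]] . [Z [W b] % [Z [W n]]]]]

3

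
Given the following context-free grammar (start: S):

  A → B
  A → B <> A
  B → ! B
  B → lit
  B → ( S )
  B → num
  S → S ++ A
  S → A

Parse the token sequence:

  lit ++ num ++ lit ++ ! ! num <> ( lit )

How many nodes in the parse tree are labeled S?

[S [S [S [S [A [B lit]]] ++ [A [B num]]] ++ [A [B lit]]] ++ [A [B ! [B ! [B num]]] <> [A [B ( [S [A [B lit]]] )]]]]

5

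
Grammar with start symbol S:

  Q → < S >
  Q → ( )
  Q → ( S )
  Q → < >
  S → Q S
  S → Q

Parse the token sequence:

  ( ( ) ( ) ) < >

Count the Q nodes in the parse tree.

4

[S [Q ( [S [Q ( )] [S [Q ( )]]] )] [S [Q < >]]]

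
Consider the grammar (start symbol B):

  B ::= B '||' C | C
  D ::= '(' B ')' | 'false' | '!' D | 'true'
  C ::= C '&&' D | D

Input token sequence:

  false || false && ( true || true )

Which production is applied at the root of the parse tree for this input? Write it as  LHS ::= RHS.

[B [B [C [D false]]] || [C [C [D false]] && [D ( [B [B [C [D true]]] || [C [D true]]] )]]]

B ::= B '||' C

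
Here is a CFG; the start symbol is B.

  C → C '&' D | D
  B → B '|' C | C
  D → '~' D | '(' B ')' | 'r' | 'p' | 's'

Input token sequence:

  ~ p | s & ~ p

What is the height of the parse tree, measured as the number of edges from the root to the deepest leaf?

5

[B [B [C [D ~ [D p]]]] | [C [C [D s]] & [D ~ [D p]]]]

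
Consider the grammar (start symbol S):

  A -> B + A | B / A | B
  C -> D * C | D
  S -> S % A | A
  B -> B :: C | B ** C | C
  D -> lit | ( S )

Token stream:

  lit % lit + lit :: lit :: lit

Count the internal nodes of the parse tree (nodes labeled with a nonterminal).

20

[S [S [A [B [C [D lit]]]]] % [A [B [C [D lit]]] + [A [B [B [B [C [D lit]]] :: [C [D lit]]] :: [C [D lit]]]]]]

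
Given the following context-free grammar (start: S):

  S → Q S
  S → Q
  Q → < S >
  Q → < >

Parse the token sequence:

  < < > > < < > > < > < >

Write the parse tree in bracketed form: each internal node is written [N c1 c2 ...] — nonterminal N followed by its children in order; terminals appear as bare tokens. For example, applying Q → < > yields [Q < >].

[S [Q < [S [Q < >]] >] [S [Q < [S [Q < >]] >] [S [Q < >] [S [Q < >]]]]]

S
Q S
< S > S
< Q > S
< < > > S
< < > > Q S
< < > > < S > S
< < > > < Q > S
< < > > < < > > S
< < > > < < > > Q S
< < > > < < > > < > S
< < > > < < > > < > Q
< < > > < < > > < > < >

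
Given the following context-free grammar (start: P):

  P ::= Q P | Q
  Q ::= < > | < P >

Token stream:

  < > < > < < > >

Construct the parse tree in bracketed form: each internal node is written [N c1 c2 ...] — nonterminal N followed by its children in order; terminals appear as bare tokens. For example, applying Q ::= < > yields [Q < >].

[P [Q < >] [P [Q < >] [P [Q < [P [Q < >]] >]]]]

P
Q P
< > P
< > Q P
< > < > P
< > < > Q
< > < > < P >
< > < > < Q >
< > < > < < > >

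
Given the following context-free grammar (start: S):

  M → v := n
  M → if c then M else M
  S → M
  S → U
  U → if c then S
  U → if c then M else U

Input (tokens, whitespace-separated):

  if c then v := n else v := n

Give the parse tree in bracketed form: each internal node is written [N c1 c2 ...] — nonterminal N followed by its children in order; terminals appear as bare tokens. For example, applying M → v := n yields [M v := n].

[S [M if c then [M v := n] else [M v := n]]]

S
M
if c then M else M
if c then v := n else M
if c then v := n else v := n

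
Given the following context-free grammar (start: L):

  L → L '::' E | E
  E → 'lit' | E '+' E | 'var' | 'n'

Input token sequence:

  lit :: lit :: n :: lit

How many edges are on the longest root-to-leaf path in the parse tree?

5

[L [L [L [L [E lit]] :: [E lit]] :: [E n]] :: [E lit]]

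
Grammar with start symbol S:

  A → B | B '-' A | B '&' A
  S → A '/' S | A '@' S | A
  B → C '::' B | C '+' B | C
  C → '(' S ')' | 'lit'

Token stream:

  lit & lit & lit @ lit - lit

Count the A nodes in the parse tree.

[S [A [B [C lit]] & [A [B [C lit]] & [A [B [C lit]]]]] @ [S [A [B [C lit]] - [A [B [C lit]]]]]]

5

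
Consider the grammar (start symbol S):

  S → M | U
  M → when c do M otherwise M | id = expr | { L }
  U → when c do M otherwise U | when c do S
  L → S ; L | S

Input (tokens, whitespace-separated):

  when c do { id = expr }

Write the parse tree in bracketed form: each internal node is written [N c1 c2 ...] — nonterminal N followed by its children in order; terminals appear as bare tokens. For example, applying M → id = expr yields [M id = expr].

[S [U when c do [S [M { [L [S [M id = expr]]] }]]]]

S
U
when c do S
when c do M
when c do { L }
when c do { S }
when c do { M }
when c do { id = expr }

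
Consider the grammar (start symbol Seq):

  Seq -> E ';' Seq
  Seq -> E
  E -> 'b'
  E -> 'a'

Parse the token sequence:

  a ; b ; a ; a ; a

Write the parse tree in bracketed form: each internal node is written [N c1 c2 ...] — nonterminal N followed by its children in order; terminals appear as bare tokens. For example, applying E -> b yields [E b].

[Seq [E a] ; [Seq [E b] ; [Seq [E a] ; [Seq [E a] ; [Seq [E a]]]]]]

Seq
E ; Seq
a ; Seq
a ; E ; Seq
a ; b ; Seq
a ; b ; E ; Seq
a ; b ; a ; Seq
a ; b ; a ; E ; Seq
a ; b ; a ; a ; Seq
a ; b ; a ; a ; E
a ; b ; a ; a ; a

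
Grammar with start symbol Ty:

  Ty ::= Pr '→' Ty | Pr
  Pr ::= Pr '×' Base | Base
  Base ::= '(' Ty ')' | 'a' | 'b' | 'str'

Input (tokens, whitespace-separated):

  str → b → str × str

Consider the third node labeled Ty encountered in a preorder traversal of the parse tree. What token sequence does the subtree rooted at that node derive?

str × str

[Ty [Pr [Base str]] → [Ty [Pr [Base b]] → [Ty [Pr [Pr [Base str]] × [Base str]]]]]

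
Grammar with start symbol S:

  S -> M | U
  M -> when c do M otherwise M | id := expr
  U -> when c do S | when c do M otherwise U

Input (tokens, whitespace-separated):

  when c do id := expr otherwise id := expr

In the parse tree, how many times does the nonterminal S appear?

1

[S [M when c do [M id := expr] otherwise [M id := expr]]]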